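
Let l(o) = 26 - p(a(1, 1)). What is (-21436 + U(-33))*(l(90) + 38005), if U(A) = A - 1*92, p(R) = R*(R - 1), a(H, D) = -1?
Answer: -819943269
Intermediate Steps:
p(R) = R*(-1 + R)
U(A) = -92 + A (U(A) = A - 92 = -92 + A)
l(o) = 24 (l(o) = 26 - (-1)*(-1 - 1) = 26 - (-1)*(-2) = 26 - 1*2 = 26 - 2 = 24)
(-21436 + U(-33))*(l(90) + 38005) = (-21436 + (-92 - 33))*(24 + 38005) = (-21436 - 125)*38029 = -21561*38029 = -819943269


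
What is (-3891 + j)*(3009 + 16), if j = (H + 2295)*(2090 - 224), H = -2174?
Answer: 671232375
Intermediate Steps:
j = 225786 (j = (-2174 + 2295)*(2090 - 224) = 121*1866 = 225786)
(-3891 + j)*(3009 + 16) = (-3891 + 225786)*(3009 + 16) = 221895*3025 = 671232375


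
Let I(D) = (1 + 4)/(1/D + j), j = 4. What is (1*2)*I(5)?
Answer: 50/21 ≈ 2.3810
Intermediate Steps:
I(D) = 5/(4 + 1/D) (I(D) = (1 + 4)/(1/D + 4) = 5/(1/D + 4) = 5/(4 + 1/D))
(1*2)*I(5) = (1*2)*(5*5/(1 + 4*5)) = 2*(5*5/(1 + 20)) = 2*(5*5/21) = 2*(5*5*(1/21)) = 2*(25/21) = 50/21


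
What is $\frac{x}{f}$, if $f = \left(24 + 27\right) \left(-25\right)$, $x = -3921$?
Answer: $\frac{1307}{425} \approx 3.0753$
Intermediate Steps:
$f = -1275$ ($f = 51 \left(-25\right) = -1275$)
$\frac{x}{f} = - \frac{3921}{-1275} = \left(-3921\right) \left(- \frac{1}{1275}\right) = \frac{1307}{425}$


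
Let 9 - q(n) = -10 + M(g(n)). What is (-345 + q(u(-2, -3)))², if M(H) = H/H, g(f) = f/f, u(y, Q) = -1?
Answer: 106929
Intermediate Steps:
g(f) = 1
M(H) = 1
q(n) = 18 (q(n) = 9 - (-10 + 1) = 9 - 1*(-9) = 9 + 9 = 18)
(-345 + q(u(-2, -3)))² = (-345 + 18)² = (-327)² = 106929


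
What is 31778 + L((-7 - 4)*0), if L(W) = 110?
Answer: 31888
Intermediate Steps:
31778 + L((-7 - 4)*0) = 31778 + 110 = 31888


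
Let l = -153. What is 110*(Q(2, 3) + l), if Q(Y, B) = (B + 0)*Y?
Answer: -16170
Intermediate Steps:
Q(Y, B) = B*Y
110*(Q(2, 3) + l) = 110*(3*2 - 153) = 110*(6 - 153) = 110*(-147) = -16170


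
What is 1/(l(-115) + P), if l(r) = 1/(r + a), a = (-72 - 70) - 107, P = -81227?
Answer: -364/29566629 ≈ -1.2311e-5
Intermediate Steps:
a = -249 (a = -142 - 107 = -249)
l(r) = 1/(-249 + r) (l(r) = 1/(r - 249) = 1/(-249 + r))
1/(l(-115) + P) = 1/(1/(-249 - 115) - 81227) = 1/(1/(-364) - 81227) = 1/(-1/364 - 81227) = 1/(-29566629/364) = -364/29566629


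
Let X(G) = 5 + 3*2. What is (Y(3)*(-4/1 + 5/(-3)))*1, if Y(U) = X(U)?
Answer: -187/3 ≈ -62.333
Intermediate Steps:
X(G) = 11 (X(G) = 5 + 6 = 11)
Y(U) = 11
(Y(3)*(-4/1 + 5/(-3)))*1 = (11*(-4/1 + 5/(-3)))*1 = (11*(-4*1 + 5*(-⅓)))*1 = (11*(-4 - 5/3))*1 = (11*(-17/3))*1 = -187/3*1 = -187/3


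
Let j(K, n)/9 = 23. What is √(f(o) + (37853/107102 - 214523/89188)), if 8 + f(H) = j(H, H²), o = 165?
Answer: 3*√124795062373506318343/2388053294 ≈ 14.034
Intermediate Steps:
j(K, n) = 207 (j(K, n) = 9*23 = 207)
f(H) = 199 (f(H) = -8 + 207 = 199)
√(f(o) + (37853/107102 - 214523/89188)) = √(199 + (37853/107102 - 214523/89188)) = √(199 - 9799904491/4776106588) = √(940645306521/4776106588) = 3*√124795062373506318343/2388053294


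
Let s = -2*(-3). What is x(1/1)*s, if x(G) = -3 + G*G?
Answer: -12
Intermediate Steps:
s = 6
x(G) = -3 + G**2
x(1/1)*s = (-3 + (1/1)**2)*6 = (-3 + 1**2)*6 = (-3 + 1)*6 = -2*6 = -12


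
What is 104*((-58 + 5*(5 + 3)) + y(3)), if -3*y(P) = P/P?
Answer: -5720/3 ≈ -1906.7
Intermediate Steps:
y(P) = -⅓ (y(P) = -P/(3*P) = -⅓*1 = -⅓)
104*((-58 + 5*(5 + 3)) + y(3)) = 104*((-58 + 5*(5 + 3)) - ⅓) = 104*((-58 + 5*8) - ⅓) = 104*((-58 + 40) - ⅓) = 104*(-18 - ⅓) = 104*(-55/3) = -5720/3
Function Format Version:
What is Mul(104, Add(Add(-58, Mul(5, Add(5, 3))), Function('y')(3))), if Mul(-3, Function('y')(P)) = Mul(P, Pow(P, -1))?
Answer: Rational(-5720, 3) ≈ -1906.7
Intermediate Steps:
Function('y')(P) = Rational(-1, 3) (Function('y')(P) = Mul(Rational(-1, 3), Mul(P, Pow(P, -1))) = Mul(Rational(-1, 3), 1) = Rational(-1, 3))
Mul(104, Add(Add(-58, Mul(5, Add(5, 3))), Function('y')(3))) = Mul(104, Add(Add(-58, Mul(5, Add(5, 3))), Rational(-1, 3))) = Mul(104, Add(Add(-58, Mul(5, 8)), Rational(-1, 3))) = Mul(104, Add(Add(-58, 40), Rational(-1, 3))) = Mul(104, Add(-18, Rational(-1, 3))) = Mul(104, Rational(-55, 3)) = Rational(-5720, 3)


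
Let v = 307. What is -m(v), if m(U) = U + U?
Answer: -614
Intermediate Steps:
m(U) = 2*U
-m(v) = -2*307 = -1*614 = -614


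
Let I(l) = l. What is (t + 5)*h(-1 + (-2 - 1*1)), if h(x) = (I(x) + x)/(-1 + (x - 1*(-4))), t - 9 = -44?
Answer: -240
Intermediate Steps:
t = -35 (t = 9 - 44 = -35)
h(x) = 2*x/(3 + x) (h(x) = (x + x)/(-1 + (x - 1*(-4))) = (2*x)/(-1 + (x + 4)) = (2*x)/(-1 + (4 + x)) = (2*x)/(3 + x) = 2*x/(3 + x))
(t + 5)*h(-1 + (-2 - 1*1)) = (-35 + 5)*(2*(-1 + (-2 - 1*1))/(3 + (-1 + (-2 - 1*1)))) = -60*(-1 + (-2 - 1))/(3 + (-1 + (-2 - 1))) = -60*(-1 - 3)/(3 + (-1 - 3)) = -60*(-4)/(3 - 4) = -60*(-4)/(-1) = -60*(-4)*(-1) = -30*8 = -240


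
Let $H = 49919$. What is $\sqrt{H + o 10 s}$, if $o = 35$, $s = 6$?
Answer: $\sqrt{52019} \approx 228.08$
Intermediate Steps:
$\sqrt{H + o 10 s} = \sqrt{49919 + 35 \cdot 10 \cdot 6} = \sqrt{49919 + 350 \cdot 6} = \sqrt{49919 + 2100} = \sqrt{52019}$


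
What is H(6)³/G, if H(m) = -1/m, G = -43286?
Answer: 1/9349776 ≈ 1.0695e-7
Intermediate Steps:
H(6)³/G = (-1/6)³/(-43286) = (-1*⅙)³*(-1/43286) = (-⅙)³*(-1/43286) = -1/216*(-1/43286) = 1/9349776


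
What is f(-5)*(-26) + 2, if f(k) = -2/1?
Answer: 54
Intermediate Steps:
f(k) = -2 (f(k) = -2*1 = -2)
f(-5)*(-26) + 2 = -2*(-26) + 2 = 52 + 2 = 54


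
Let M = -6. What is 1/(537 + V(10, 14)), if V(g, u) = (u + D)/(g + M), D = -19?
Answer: 4/2143 ≈ 0.0018665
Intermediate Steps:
V(g, u) = (-19 + u)/(-6 + g) (V(g, u) = (u - 19)/(g - 6) = (-19 + u)/(-6 + g))
1/(537 + V(10, 14)) = 1/(537 + (-19 + 14)/(-6 + 10)) = 1/(537 - 5/4) = 1/(2143/4) = 4/2143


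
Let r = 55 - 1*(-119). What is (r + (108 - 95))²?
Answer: 34969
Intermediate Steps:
r = 174 (r = 55 + 119 = 174)
(r + (108 - 95))² = (174 + (108 - 95))² = (174 + 13)² = 187² = 34969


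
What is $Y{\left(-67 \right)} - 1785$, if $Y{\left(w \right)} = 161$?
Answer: $-1624$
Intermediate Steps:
$Y{\left(-67 \right)} - 1785 = 161 - 1785 = -1624$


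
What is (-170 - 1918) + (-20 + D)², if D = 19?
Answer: -2087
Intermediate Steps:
(-170 - 1918) + (-20 + D)² = (-170 - 1918) + (-20 + 19)² = -2088 + (-1)² = -2088 + 1 = -2087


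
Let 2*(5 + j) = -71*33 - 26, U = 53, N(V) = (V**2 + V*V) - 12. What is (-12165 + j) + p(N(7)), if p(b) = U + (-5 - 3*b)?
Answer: -27129/2 ≈ -13565.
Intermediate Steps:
N(V) = -12 + 2*V**2 (N(V) = (V**2 + V**2) - 12 = 2*V**2 - 12 = -12 + 2*V**2)
j = -2379/2 (j = -5 + (-71*33 - 26)/2 = -5 + (-2343 - 26)/2 = -5 + (1/2)*(-2369) = -5 - 2369/2 = -2379/2 ≈ -1189.5)
p(b) = 48 - 3*b (p(b) = 53 + (-5 - 3*b) = 48 - 3*b)
(-12165 + j) + p(N(7)) = (-12165 - 2379/2) + (48 - 3*(-12 + 2*7**2)) = -26709/2 + (48 - 3*(-12 + 2*49)) = -26709/2 + (48 - 3*(-12 + 98)) = -26709/2 + (48 - 3*86) = -26709/2 + (48 - 258) = -26709/2 - 210 = -27129/2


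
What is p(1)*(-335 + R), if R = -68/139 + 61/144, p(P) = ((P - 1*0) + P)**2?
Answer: -6706673/5004 ≈ -1340.3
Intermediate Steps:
p(P) = 4*P**2 (p(P) = ((P + 0) + P)**2 = (P + P)**2 = (2*P)**2 = 4*P**2)
R = -1313/20016 (R = -68*1/139 + 61*(1/144) = -68/139 + 61/144 = -1313/20016 ≈ -0.065598)
p(1)*(-335 + R) = (4*1**2)*(-335 - 1313/20016) = (4*1)*(-6706673/20016) = 4*(-6706673/20016) = -6706673/5004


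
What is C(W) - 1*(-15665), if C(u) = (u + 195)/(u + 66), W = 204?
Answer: 1409983/90 ≈ 15666.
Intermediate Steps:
C(u) = (195 + u)/(66 + u)
C(W) - 1*(-15665) = (195 + 204)/(66 + 204) - 1*(-15665) = 399/270 + 15665 = (1/270)*399 + 15665 = 133/90 + 15665 = 1409983/90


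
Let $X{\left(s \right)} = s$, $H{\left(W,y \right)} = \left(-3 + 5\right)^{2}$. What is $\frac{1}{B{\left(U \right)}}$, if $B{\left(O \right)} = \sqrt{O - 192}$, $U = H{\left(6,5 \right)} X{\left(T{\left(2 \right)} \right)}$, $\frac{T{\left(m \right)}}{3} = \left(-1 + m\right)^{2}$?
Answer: $- \frac{i \sqrt{5}}{30} \approx - 0.074536 i$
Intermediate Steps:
$H{\left(W,y \right)} = 4$ ($H{\left(W,y \right)} = 2^{2} = 4$)
$T{\left(m \right)} = 3 \left(-1 + m\right)^{2}$
$U = 12$ ($U = 4 \cdot 3 \left(-1 + 2\right)^{2} = 4 \cdot 3 \cdot 1^{2} = 4 \cdot 3 \cdot 1 = 4 \cdot 3 = 12$)
$B{\left(O \right)} = \sqrt{-192 + O}$
$\frac{1}{B{\left(U \right)}} = \frac{1}{\sqrt{-192 + 12}} = \frac{1}{\sqrt{-180}} = \frac{1}{6 i \sqrt{5}} = - \frac{i \sqrt{5}}{30}$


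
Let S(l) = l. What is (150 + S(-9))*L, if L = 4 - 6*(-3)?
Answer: 3102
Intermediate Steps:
L = 22 (L = 4 + 18 = 22)
(150 + S(-9))*L = (150 - 9)*22 = 141*22 = 3102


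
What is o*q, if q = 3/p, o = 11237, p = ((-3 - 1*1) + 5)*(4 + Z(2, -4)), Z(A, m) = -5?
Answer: -33711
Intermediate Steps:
p = -1 (p = ((-3 - 1*1) + 5)*(4 - 5) = ((-3 - 1) + 5)*(-1) = (-4 + 5)*(-1) = 1*(-1) = -1)
q = -3 (q = 3/(-1) = 3*(-1) = -3)
o*q = 11237*(-3) = -33711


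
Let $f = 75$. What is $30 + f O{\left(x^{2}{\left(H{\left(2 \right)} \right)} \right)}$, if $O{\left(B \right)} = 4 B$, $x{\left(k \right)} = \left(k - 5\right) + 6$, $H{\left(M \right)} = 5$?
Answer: $10830$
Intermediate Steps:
$x{\left(k \right)} = 1 + k$ ($x{\left(k \right)} = \left(-5 + k\right) + 6 = 1 + k$)
$30 + f O{\left(x^{2}{\left(H{\left(2 \right)} \right)} \right)} = 30 + 75 \cdot 4 \left(1 + 5\right)^{2} = 30 + 75 \cdot 4 \cdot 6^{2} = 30 + 75 \cdot 4 \cdot 36 = 30 + 75 \cdot 144 = 30 + 10800 = 10830$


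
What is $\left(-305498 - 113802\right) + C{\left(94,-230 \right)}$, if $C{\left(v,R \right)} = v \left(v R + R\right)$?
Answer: $-2473200$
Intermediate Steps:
$C{\left(v,R \right)} = v \left(R + R v\right)$ ($C{\left(v,R \right)} = v \left(R v + R\right) = v \left(R + R v\right)$)
$\left(-305498 - 113802\right) + C{\left(94,-230 \right)} = \left(-305498 - 113802\right) - 21620 \left(1 + 94\right) = -419300 - 21620 \cdot 95 = -419300 - 2053900 = -2473200$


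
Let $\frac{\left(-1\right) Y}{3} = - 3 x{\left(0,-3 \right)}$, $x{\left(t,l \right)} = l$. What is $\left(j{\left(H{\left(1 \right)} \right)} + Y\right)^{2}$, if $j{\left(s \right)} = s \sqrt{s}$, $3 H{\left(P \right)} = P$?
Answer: $\frac{\left(243 - \sqrt{3}\right)^{2}}{81} \approx 718.64$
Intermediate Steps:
$H{\left(P \right)} = \frac{P}{3}$
$Y = -27$ ($Y = - 3 \left(\left(-3\right) \left(-3\right)\right) = \left(-3\right) 9 = -27$)
$j{\left(s \right)} = s^{\frac{3}{2}}$
$\left(j{\left(H{\left(1 \right)} \right)} + Y\right)^{2} = \left(\left(\frac{1}{3} \cdot 1\right)^{\frac{3}{2}} - 27\right)^{2} = \left(\left(\frac{1}{3}\right)^{\frac{3}{2}} - 27\right)^{2} = \left(\frac{\sqrt{3}}{9} - 27\right)^{2} = \left(-27 + \frac{\sqrt{3}}{9}\right)^{2}$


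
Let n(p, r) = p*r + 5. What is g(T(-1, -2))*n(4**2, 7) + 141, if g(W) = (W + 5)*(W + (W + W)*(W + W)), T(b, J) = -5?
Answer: 141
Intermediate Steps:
n(p, r) = 5 + p*r
g(W) = (5 + W)*(W + 4*W**2) (g(W) = (5 + W)*(W + (2*W)*(2*W)) = (5 + W)*(W + 4*W**2))
g(T(-1, -2))*n(4**2, 7) + 141 = (-5*(5 + 4*(-5)**2 + 21*(-5)))*(5 + 4**2*7) + 141 = (-5*(5 + 4*25 - 105))*(5 + 16*7) + 141 = (-5*(5 + 100 - 105))*(5 + 112) + 141 = -5*0*117 + 141 = 0*117 + 141 = 0 + 141 = 141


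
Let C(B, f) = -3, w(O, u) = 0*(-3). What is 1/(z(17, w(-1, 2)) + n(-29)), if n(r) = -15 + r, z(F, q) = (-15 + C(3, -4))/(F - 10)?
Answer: -7/326 ≈ -0.021472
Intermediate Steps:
w(O, u) = 0
z(F, q) = -18/(-10 + F) (z(F, q) = (-15 - 3)/(F - 10) = -18/(-10 + F))
1/(z(17, w(-1, 2)) + n(-29)) = 1/(-18/(-10 + 17) + (-15 - 29)) = 1/(-18/7 - 44) = 1/(-326/7) = -7/326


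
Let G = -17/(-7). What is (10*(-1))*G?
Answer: -170/7 ≈ -24.286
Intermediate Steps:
G = 17/7 (G = -17*(-1/7) = 17/7 ≈ 2.4286)
(10*(-1))*G = (10*(-1))*(17/7) = -10*17/7 = -170/7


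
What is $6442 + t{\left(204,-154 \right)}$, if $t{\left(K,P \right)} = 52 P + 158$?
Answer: $-1408$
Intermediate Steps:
$t{\left(K,P \right)} = 158 + 52 P$
$6442 + t{\left(204,-154 \right)} = 6442 + \left(158 + 52 \left(-154\right)\right) = 6442 + \left(158 - 8008\right) = 6442 - 7850 = -1408$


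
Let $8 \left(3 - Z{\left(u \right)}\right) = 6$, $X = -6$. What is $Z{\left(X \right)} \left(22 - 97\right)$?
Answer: $- \frac{675}{4} \approx -168.75$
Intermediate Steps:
$Z{\left(u \right)} = \frac{9}{4}$ ($Z{\left(u \right)} = 3 - \frac{3}{4} = \frac{9}{4}$)
$Z{\left(X \right)} \left(22 - 97\right) = \frac{9 \left(22 - 97\right)}{4} = \frac{9}{4} \left(-75\right) = - \frac{675}{4}$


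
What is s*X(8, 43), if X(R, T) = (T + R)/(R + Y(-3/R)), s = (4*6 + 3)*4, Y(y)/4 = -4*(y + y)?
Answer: 1377/5 ≈ 275.40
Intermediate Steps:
Y(y) = -32*y (Y(y) = 4*(-4*(y + y)) = 4*(-8*y) = -32*y)
s = 108 (s = (24 + 3)*4 = 27*4 = 108)
X(R, T) = (R + T)/(R + 96/R) (X(R, T) = (T + R)/(R - (-96)/R) = (R + T)/(R + 96/R))
s*X(8, 43) = 108*(8*(8 + 43)/(96 + 8**2)) = 108*(8*51/(96 + 64)) = 108*(8*51/160) = 108*(8*(1/160)*51) = 108*(51/20) = 1377/5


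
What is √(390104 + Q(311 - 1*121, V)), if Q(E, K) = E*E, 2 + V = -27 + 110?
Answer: 6*√11839 ≈ 652.84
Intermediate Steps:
V = 81 (V = -2 + (-27 + 110) = -2 + 83 = 81)
Q(E, K) = E²
√(390104 + Q(311 - 1*121, V)) = √(390104 + (311 - 1*121)²) = √(390104 + (311 - 121)²) = √(390104 + 190²) = √(390104 + 36100) = √426204 = 6*√11839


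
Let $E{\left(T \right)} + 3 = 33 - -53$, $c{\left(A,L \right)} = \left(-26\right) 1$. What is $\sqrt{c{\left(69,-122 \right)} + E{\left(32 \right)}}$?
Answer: $\sqrt{57} \approx 7.5498$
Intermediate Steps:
$c{\left(A,L \right)} = -26$
$E{\left(T \right)} = 83$ ($E{\left(T \right)} = -3 + \left(33 - -53\right) = -3 + \left(33 + 53\right) = -3 + 86 = 83$)
$\sqrt{c{\left(69,-122 \right)} + E{\left(32 \right)}} = \sqrt{-26 + 83} = \sqrt{57}$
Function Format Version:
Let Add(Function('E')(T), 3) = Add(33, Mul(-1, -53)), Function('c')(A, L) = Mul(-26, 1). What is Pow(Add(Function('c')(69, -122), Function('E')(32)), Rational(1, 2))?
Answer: Pow(57, Rational(1, 2)) ≈ 7.5498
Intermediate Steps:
Function('c')(A, L) = -26
Function('E')(T) = 83 (Function('E')(T) = Add(-3, Add(33, Mul(-1, -53))) = Add(-3, Add(33, 53)) = Add(-3, 86) = 83)
Pow(Add(Function('c')(69, -122), Function('E')(32)), Rational(1, 2)) = Pow(Add(-26, 83), Rational(1, 2)) = Pow(57, Rational(1, 2))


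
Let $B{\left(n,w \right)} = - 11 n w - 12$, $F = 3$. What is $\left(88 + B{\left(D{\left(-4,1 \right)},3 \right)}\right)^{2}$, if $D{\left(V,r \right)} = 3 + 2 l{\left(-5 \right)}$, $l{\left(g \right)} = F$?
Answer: $48841$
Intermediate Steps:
$l{\left(g \right)} = 3$
$D{\left(V,r \right)} = 9$ ($D{\left(V,r \right)} = 3 + 2 \cdot 3 = 3 + 6 = 9$)
$B{\left(n,w \right)} = -12 - 11 n w$ ($B{\left(n,w \right)} = - 11 n w - 12 = -12 - 11 n w$)
$\left(88 + B{\left(D{\left(-4,1 \right)},3 \right)}\right)^{2} = \left(88 - \left(12 + 99 \cdot 3\right)\right)^{2} = \left(88 - 309\right)^{2} = \left(-221\right)^{2} = 48841$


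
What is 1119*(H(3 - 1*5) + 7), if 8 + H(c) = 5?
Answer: 4476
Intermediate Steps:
H(c) = -3 (H(c) = -8 + 5 = -3)
1119*(H(3 - 1*5) + 7) = 1119*(-3 + 7) = 1119*4 = 4476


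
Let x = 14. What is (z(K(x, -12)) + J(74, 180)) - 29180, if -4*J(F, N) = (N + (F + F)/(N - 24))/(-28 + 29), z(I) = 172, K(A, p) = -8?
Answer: -4532305/156 ≈ -29053.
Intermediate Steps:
J(F, N) = -N/4 - F/(2*(-24 + N)) (J(F, N) = -(N + (F + F)/(N - 24))/(4*(-28 + 29)) = -(N + (2*F)/(-24 + N))/(4*1) = -(N + 2*F/(-24 + N))/4 = -N/4 - F/(2*(-24 + N)))
(z(K(x, -12)) + J(74, 180)) - 29180 = (172 + (-1*180² - 2*74 + 24*180)/(4*(-24 + 180))) - 29180 = (172 + (¼)*(-1*32400 - 148 + 4320)/156) - 29180 = (172 + (¼)*(1/156)*(-32400 - 148 + 4320)) - 29180 = (172 + (¼)*(1/156)*(-28228)) - 29180 = (172 - 7057/156) - 29180 = 19775/156 - 29180 = -4532305/156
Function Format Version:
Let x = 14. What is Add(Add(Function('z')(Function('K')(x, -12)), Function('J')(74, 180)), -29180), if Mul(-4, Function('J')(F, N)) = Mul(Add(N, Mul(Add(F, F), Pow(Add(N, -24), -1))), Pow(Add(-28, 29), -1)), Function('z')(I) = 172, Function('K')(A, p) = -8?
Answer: Rational(-4532305, 156) ≈ -29053.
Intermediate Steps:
Function('J')(F, N) = Add(Mul(Rational(-1, 4), N), Mul(Rational(-1, 2), F, Pow(Add(-24, N), -1))) (Function('J')(F, N) = Mul(Rational(-1, 4), Mul(Add(N, Mul(Add(F, F), Pow(Add(N, -24), -1))), Pow(Add(-28, 29), -1))) = Mul(Rational(-1, 4), Mul(Add(N, Mul(Mul(2, F), Pow(Add(-24, N), -1))), Pow(1, -1))) = Mul(Rational(-1, 4), Mul(Add(N, Mul(2, F, Pow(Add(-24, N), -1))), 1)) = Mul(Rational(-1, 4), Add(N, Mul(2, F, Pow(Add(-24, N), -1)))) = Add(Mul(Rational(-1, 4), N), Mul(Rational(-1, 2), F, Pow(Add(-24, N), -1))))
Add(Add(Function('z')(Function('K')(x, -12)), Function('J')(74, 180)), -29180) = Add(Add(172, Mul(Rational(1, 4), Pow(Add(-24, 180), -1), Add(Mul(-1, Pow(180, 2)), Mul(-2, 74), Mul(24, 180)))), -29180) = Add(Add(172, Mul(Rational(1, 4), Pow(156, -1), Add(Mul(-1, 32400), -148, 4320))), -29180) = Add(Add(172, Mul(Rational(1, 4), Rational(1, 156), Add(-32400, -148, 4320))), -29180) = Add(Add(172, Mul(Rational(1, 4), Rational(1, 156), -28228)), -29180) = Add(Add(172, Rational(-7057, 156)), -29180) = Add(Rational(19775, 156), -29180) = Rational(-4532305, 156)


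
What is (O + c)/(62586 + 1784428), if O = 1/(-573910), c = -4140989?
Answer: -2376554996991/1060019804740 ≈ -2.2420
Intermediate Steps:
O = -1/573910 ≈ -1.7424e-6
(O + c)/(62586 + 1784428) = (-1/573910 - 4140989)/(62586 + 1784428) = -2376554996991/573910/1847014 = -2376554996991/573910*1/1847014 = -2376554996991/1060019804740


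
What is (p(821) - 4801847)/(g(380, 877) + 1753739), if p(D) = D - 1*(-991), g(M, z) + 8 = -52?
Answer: -4800035/1753679 ≈ -2.7371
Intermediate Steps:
g(M, z) = -60 (g(M, z) = -8 - 52 = -60)
p(D) = 991 + D (p(D) = D + 991 = 991 + D)
(p(821) - 4801847)/(g(380, 877) + 1753739) = ((991 + 821) - 4801847)/(-60 + 1753739) = (1812 - 4801847)/1753679 = -4800035*1/1753679 = -4800035/1753679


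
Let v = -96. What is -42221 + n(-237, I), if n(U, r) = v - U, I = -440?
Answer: -42080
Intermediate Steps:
n(U, r) = -96 - U
-42221 + n(-237, I) = -42221 + (-96 - 1*(-237)) = -42221 + (-96 + 237) = -42221 + 141 = -42080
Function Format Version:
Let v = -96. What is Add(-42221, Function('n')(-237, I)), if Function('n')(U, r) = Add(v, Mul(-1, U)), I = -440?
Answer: -42080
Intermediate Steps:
Function('n')(U, r) = Add(-96, Mul(-1, U))
Add(-42221, Function('n')(-237, I)) = Add(-42221, Add(-96, Mul(-1, -237))) = Add(-42221, Add(-96, 237)) = Add(-42221, 141) = -42080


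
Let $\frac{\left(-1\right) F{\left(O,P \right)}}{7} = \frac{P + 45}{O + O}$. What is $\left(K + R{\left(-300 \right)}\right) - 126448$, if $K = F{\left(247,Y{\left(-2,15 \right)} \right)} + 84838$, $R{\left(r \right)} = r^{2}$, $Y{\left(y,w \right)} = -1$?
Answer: $\frac{11952176}{247} \approx 48389.0$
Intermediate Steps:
$F{\left(O,P \right)} = - \frac{7 \left(45 + P\right)}{2 O}$ ($F{\left(O,P \right)} = - 7 \frac{P + 45}{O + O} = - 7 \frac{45 + P}{2 O} = - \frac{7 \left(45 + P\right)}{2 O}$)
$K = \frac{20954832}{247}$ ($K = \frac{7 \left(-45 - -1\right)}{2 \cdot 247} + 84838 = \frac{7}{2} \cdot \frac{1}{247} \left(-45 + 1\right) + 84838 = \frac{7}{2} \cdot \frac{1}{247} \left(-44\right) + 84838 = - \frac{154}{247} + 84838 = \frac{20954832}{247} \approx 84837.0$)
$\left(K + R{\left(-300 \right)}\right) - 126448 = \left(\frac{20954832}{247} + \left(-300\right)^{2}\right) - 126448 = \left(\frac{20954832}{247} + 90000\right) - 126448 = \frac{43184832}{247} - 126448 = \frac{11952176}{247}$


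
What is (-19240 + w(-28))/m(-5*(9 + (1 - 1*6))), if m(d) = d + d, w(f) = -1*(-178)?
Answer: 9531/20 ≈ 476.55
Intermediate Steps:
w(f) = 178
m(d) = 2*d
(-19240 + w(-28))/m(-5*(9 + (1 - 1*6))) = (-19240 + 178)/((2*(-5*(9 + (1 - 1*6))))) = -19062*(-1/(10*(9 + (1 - 6)))) = -19062*(-1/(10*(9 - 5))) = -19062/(2*(-5*4)) = -19062/(2*(-20)) = -19062/(-40) = -19062*(-1/40) = 9531/20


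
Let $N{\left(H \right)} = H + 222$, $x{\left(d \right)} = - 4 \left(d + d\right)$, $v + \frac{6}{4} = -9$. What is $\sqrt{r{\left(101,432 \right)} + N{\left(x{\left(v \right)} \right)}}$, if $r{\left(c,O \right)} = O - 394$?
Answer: $2 \sqrt{86} \approx 18.547$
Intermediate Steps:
$v = - \frac{21}{2}$ ($v = - \frac{3}{2} - 9 = - \frac{21}{2} \approx -10.5$)
$r{\left(c,O \right)} = -394 + O$
$x{\left(d \right)} = - 8 d$ ($x{\left(d \right)} = - 4 \cdot 2 d = - 8 d$)
$N{\left(H \right)} = 222 + H$
$\sqrt{r{\left(101,432 \right)} + N{\left(x{\left(v \right)} \right)}} = \sqrt{\left(-394 + 432\right) + \left(222 - -84\right)} = \sqrt{38 + \left(222 + 84\right)} = \sqrt{38 + 306} = \sqrt{344} = 2 \sqrt{86}$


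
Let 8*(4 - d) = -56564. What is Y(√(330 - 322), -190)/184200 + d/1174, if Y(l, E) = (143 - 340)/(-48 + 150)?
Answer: 66459152261/11028790800 ≈ 6.0260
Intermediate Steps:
d = 14149/2 (d = 4 - ⅛*(-56564) = 4 + 14141/2 = 14149/2 ≈ 7074.5)
Y(l, E) = -197/102
Y(√(330 - 322), -190)/184200 + d/1174 = -197/102/184200 + (14149/2)/1174 = -197/102*1/184200 + (14149/2)*(1/1174) = -197/18788400 + 14149/2348 = 66459152261/11028790800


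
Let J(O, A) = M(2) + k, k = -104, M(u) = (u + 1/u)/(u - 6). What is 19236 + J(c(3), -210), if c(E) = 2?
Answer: 153051/8 ≈ 19131.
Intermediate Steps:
M(u) = (u + 1/u)/(-6 + u)
J(O, A) = -837/8 (J(O, A) = (1 + 2**2)/(2*(-6 + 2)) - 104 = (1/2)*(1 + 4)/(-4) - 104 = (1/2)*(-1/4)*5 - 104 = -5/8 - 104 = -837/8)
19236 + J(c(3), -210) = 19236 - 837/8 = 153051/8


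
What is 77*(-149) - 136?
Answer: -11609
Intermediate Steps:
77*(-149) - 136 = -11473 - 136 = -11609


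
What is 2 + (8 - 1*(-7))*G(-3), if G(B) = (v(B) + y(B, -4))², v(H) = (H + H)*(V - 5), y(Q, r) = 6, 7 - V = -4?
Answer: 13502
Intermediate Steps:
V = 11 (V = 7 - 1*(-4) = 7 + 4 = 11)
v(H) = 12*H (v(H) = (H + H)*(11 - 5) = (2*H)*6 = 12*H)
G(B) = (6 + 12*B)² (G(B) = (12*B + 6)² = (6 + 12*B)²)
2 + (8 - 1*(-7))*G(-3) = 2 + (8 - 1*(-7))*(36*(1 + 2*(-3))²) = 2 + (8 + 7)*(36*(1 - 6)²) = 2 + 15*(36*(-5)²) = 2 + 15*(36*25) = 2 + 15*900 = 2 + 13500 = 13502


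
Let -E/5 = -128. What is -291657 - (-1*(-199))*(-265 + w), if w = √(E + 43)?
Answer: -238922 - 199*√683 ≈ -2.4412e+5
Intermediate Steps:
E = 640 (E = -5*(-128) = 640)
w = √683 (w = √(640 + 43) = √683 ≈ 26.134)
-291657 - (-1*(-199))*(-265 + w) = -291657 - (-1*(-199))*(-265 + √683) = -291657 - 199*(-265 + √683) = -291657 - (-52735 + 199*√683) = -291657 + (52735 - 199*√683) = -238922 - 199*√683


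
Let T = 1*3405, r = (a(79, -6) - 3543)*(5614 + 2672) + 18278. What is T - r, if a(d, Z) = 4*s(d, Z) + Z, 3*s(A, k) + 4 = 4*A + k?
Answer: 26011453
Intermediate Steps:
s(A, k) = -4/3 + k/3 + 4*A/3 (s(A, k) = -4/3 + (4*A + k)/3 = -4/3 + (k + 4*A)/3 = -4/3 + (k/3 + 4*A/3) = -4/3 + k/3 + 4*A/3)
a(d, Z) = -16/3 + 7*Z/3 + 16*d/3 (a(d, Z) = 4*(-4/3 + Z/3 + 4*d/3) + Z = (-16/3 + 4*Z/3 + 16*d/3) + Z = -16/3 + 7*Z/3 + 16*d/3)
r = -26008048 (r = ((-16/3 + (7/3)*(-6) + (16/3)*79) - 3543)*(5614 + 2672) + 18278 = ((-16/3 - 14 + 1264/3) - 3543)*8286 + 18278 = (402 - 3543)*8286 + 18278 = -3141*8286 + 18278 = -26026326 + 18278 = -26008048)
T = 3405
T - r = 3405 - 1*(-26008048) = 3405 + 26008048 = 26011453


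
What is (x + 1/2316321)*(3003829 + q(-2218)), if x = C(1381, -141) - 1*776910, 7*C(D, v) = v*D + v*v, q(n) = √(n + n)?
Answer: -5579396177808620441/2316321 - 3714856057258*I*√1109/2316321 ≈ -2.4087e+12 - 5.3408e+7*I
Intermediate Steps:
q(n) = √2*√n (q(n) = √(2*n) = √2*√n)
C(D, v) = v²/7 + D*v/7 (C(D, v) = (v*D + v*v)/7 = (D*v + v²)/7 = (v² + D*v)/7 = v²/7 + D*v/7)
x = -5613210/7 (x = (⅐)*(-141)*(1381 - 141) - 1*776910 = (⅐)*(-141)*1240 - 776910 = -174840/7 - 776910 = -5613210/7 ≈ -8.0189e+5)
(x + 1/2316321)*(3003829 + q(-2218)) = (-5613210/7 + 1/2316321)*(3003829 + √2*√(-2218)) = (-5613210/7 + 1/2316321)*(3003829 + √2*(I*√2218)) = -1857428028629*(3003829 + 2*I*√1109)/2316321 = -5579396177808620441/2316321 - 3714856057258*I*√1109/2316321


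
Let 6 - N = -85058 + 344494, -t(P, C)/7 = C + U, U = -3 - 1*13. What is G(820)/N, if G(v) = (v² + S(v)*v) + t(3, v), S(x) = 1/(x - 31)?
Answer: -263041964/102345135 ≈ -2.5701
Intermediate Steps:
U = -16 (U = -3 - 13 = -16)
t(P, C) = 112 - 7*C (t(P, C) = -7*(C - 16) = -7*(-16 + C) = 112 - 7*C)
S(x) = 1/(-31 + x)
G(v) = 112 + v² - 7*v + v/(-31 + v) (G(v) = (v² + v/(-31 + v)) + (112 - 7*v) = 112 + v² - 7*v + v/(-31 + v))
N = -259430 (N = 6 - (-85058 + 344494) = 6 - 1*259436 = 6 - 259436 = -259430)
G(820)/N = ((820 + (-31 + 820)*(112 + 820² - 7*820))/(-31 + 820))/(-259430) = ((820 + 789*(112 + 672400 - 5740))/789)*(-1/259430) = ((820 + 789*666772)/789)*(-1/259430) = ((820 + 526083108)/789)*(-1/259430) = ((1/789)*526083928)*(-1/259430) = (526083928/789)*(-1/259430) = -263041964/102345135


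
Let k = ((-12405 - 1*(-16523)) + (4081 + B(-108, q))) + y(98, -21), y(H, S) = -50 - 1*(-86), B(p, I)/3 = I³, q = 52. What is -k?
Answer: -430059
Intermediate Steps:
B(p, I) = 3*I³
y(H, S) = 36 (y(H, S) = -50 + 86 = 36)
k = 430059 (k = ((-12405 - 1*(-16523)) + (4081 + 3*52³)) + 36 = ((-12405 + 16523) + (4081 + 3*140608)) + 36 = (4118 + (4081 + 421824)) + 36 = (4118 + 425905) + 36 = 430023 + 36 = 430059)
-k = -1*430059 = -430059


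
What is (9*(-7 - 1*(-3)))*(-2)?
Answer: 72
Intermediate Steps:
(9*(-7 - 1*(-3)))*(-2) = (9*(-7 + 3))*(-2) = (9*(-4))*(-2) = -36*(-2) = 72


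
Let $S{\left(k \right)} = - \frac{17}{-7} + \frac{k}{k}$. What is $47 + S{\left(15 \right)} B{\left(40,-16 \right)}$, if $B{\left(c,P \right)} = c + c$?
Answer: $\frac{2249}{7} \approx 321.29$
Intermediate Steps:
$B{\left(c,P \right)} = 2 c$
$S{\left(k \right)} = \frac{24}{7}$ ($S{\left(k \right)} = \left(-17\right) \left(- \frac{1}{7}\right) + 1 = \frac{17}{7} + 1 = \frac{24}{7}$)
$47 + S{\left(15 \right)} B{\left(40,-16 \right)} = 47 + \frac{24 \cdot 2 \cdot 40}{7} = 47 + \frac{24}{7} \cdot 80 = 47 + \frac{1920}{7} = \frac{2249}{7}$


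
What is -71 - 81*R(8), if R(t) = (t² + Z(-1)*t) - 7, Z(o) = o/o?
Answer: -5336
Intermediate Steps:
Z(o) = 1
R(t) = -7 + t + t² (R(t) = (t² + 1*t) - 7 = (t² + t) - 7 = (t + t²) - 7 = -7 + t + t²)
-71 - 81*R(8) = -71 - 81*(-7 + 8 + 8²) = -71 - 81*(-7 + 8 + 64) = -71 - 81*65 = -71 - 5265 = -5336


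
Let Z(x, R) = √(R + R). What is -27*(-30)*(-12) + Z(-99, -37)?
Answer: -9720 + I*√74 ≈ -9720.0 + 8.6023*I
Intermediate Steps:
Z(x, R) = √2*√R (Z(x, R) = √(2*R) = √2*√R)
-27*(-30)*(-12) + Z(-99, -37) = -27*(-30)*(-12) + √2*√(-37) = 810*(-12) + √2*(I*√37) = -9720 + I*√74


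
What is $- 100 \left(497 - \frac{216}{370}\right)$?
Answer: $- \frac{1836740}{37} \approx -49642.0$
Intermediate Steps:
$- 100 \left(497 - \frac{216}{370}\right) = - 100 \left(497 - \frac{108}{185}\right) = \left(-100\right) \frac{91837}{185} = - \frac{1836740}{37}$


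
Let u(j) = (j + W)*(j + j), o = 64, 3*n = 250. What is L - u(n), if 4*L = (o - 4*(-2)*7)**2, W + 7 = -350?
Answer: 442900/9 ≈ 49211.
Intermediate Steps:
n = 250/3 (n = (1/3)*250 = 250/3 ≈ 83.333)
W = -357 (W = -7 - 350 = -357)
u(j) = 2*j*(-357 + j) (u(j) = (j - 357)*(j + j) = (-357 + j)*(2*j) = 2*j*(-357 + j))
L = 3600 (L = (64 - 4*(-2)*7)**2/4 = (64 + 8*7)**2/4 = (64 + 56)**2/4 = (1/4)*120**2 = (1/4)*14400 = 3600)
L - u(n) = 3600 - 2*250*(-357 + 250/3)/3 = 3600 - 2*250*(-821)/(3*3) = 3600 - 1*(-410500/9) = 3600 + 410500/9 = 442900/9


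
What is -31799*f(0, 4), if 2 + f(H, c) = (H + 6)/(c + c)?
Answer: 158995/4 ≈ 39749.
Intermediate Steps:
f(H, c) = -2 + (6 + H)/(2*c) (f(H, c) = -2 + (H + 6)/(c + c) = -2 + (6 + H)/((2*c)) = -2 + (6 + H)*(1/(2*c)) = -2 + (6 + H)/(2*c))
-31799*f(0, 4) = -31799*(6 + 0 - 4*4)/(2*4) = -31799*(6 + 0 - 16)/(2*4) = -31799*(-10)/(2*4) = -31799*(-5/4) = 158995/4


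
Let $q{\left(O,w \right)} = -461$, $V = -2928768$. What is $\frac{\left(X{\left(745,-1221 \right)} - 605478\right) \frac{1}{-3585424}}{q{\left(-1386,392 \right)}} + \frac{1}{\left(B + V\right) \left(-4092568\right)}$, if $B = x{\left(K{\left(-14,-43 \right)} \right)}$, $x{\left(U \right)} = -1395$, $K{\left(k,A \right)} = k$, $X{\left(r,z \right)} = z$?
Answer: $- \frac{909433559438462969}{2477645362928437297872} \approx -0.00036706$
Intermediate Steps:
$B = -1395$
$\frac{\left(X{\left(745,-1221 \right)} - 605478\right) \frac{1}{-3585424}}{q{\left(-1386,392 \right)}} + \frac{1}{\left(B + V\right) \left(-4092568\right)} = \frac{\left(-1221 - 605478\right) \frac{1}{-3585424}}{-461} + \frac{1}{\left(-1395 - 2928768\right) \left(-4092568\right)} = \left(-1221 - 605478\right) \left(- \frac{1}{3585424}\right) \left(- \frac{1}{461}\right) + \frac{1}{-2930163} \left(- \frac{1}{4092568}\right) = \left(-606699\right) \left(- \frac{1}{3585424}\right) \left(- \frac{1}{461}\right) - - \frac{1}{11991891328584} = \frac{606699}{3585424} \left(- \frac{1}{461}\right) + \frac{1}{11991891328584} = - \frac{606699}{1652880464} + \frac{1}{11991891328584} = - \frac{909433559438462969}{2477645362928437297872}$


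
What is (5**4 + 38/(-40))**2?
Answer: 155775361/400 ≈ 3.8944e+5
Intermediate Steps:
(5**4 + 38/(-40))**2 = (625 + 38*(-1/40))**2 = (625 - 19/20)**2 = (12481/20)**2 = 155775361/400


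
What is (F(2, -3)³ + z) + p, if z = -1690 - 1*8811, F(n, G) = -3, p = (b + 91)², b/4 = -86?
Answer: 53481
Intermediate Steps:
b = -344 (b = 4*(-86) = -344)
p = 64009 (p = (-344 + 91)² = (-253)² = 64009)
z = -10501 (z = -1690 - 8811 = -10501)
(F(2, -3)³ + z) + p = ((-3)³ - 10501) + 64009 = (-27 - 10501) + 64009 = -10528 + 64009 = 53481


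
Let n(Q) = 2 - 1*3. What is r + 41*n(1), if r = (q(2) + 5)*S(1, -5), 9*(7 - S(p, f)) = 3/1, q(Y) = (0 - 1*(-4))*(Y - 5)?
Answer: -263/3 ≈ -87.667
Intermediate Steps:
q(Y) = -20 + 4*Y (q(Y) = (0 + 4)*(-5 + Y) = 4*(-5 + Y) = -20 + 4*Y)
n(Q) = -1 (n(Q) = 2 - 3 = -1)
S(p, f) = 20/3 (S(p, f) = 7 - 1/(3*1) = 7 - 1/3 = 7 - ⅑*3 = 7 - ⅓ = 20/3)
r = -140/3 (r = ((-20 + 4*2) + 5)*(20/3) = ((-20 + 8) + 5)*(20/3) = (-12 + 5)*(20/3) = -7*20/3 = -140/3 ≈ -46.667)
r + 41*n(1) = -140/3 + 41*(-1) = -140/3 - 41 = -263/3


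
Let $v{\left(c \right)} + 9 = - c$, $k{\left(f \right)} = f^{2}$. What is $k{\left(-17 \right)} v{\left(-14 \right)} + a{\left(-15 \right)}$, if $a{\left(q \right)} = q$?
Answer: $1430$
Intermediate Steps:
$v{\left(c \right)} = -9 - c$
$k{\left(-17 \right)} v{\left(-14 \right)} + a{\left(-15 \right)} = \left(-17\right)^{2} \left(-9 - -14\right) - 15 = 289 \left(-9 + 14\right) - 15 = 289 \cdot 5 - 15 = 1445 - 15 = 1430$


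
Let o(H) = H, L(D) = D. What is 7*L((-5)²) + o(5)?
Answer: 180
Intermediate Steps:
7*L((-5)²) + o(5) = 7*(-5)² + 5 = 7*25 + 5 = 175 + 5 = 180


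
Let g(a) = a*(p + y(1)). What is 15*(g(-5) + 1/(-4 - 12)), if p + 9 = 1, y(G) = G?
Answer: 8385/16 ≈ 524.06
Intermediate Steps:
p = -8 (p = -9 + 1 = -8)
g(a) = -7*a (g(a) = a*(-8 + 1) = a*(-7) = -7*a)
15*(g(-5) + 1/(-4 - 12)) = 15*(-7*(-5) + 1/(-4 - 12)) = 15*(35 + 1/(-16)) = 15*(35 - 1/16) = 15*(559/16) = 8385/16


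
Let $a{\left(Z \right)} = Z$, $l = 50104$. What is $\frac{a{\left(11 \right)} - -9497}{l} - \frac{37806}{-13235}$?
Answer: $\frac{505017551}{165781610} \approx 3.0463$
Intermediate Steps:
$\frac{a{\left(11 \right)} - -9497}{l} - \frac{37806}{-13235} = \frac{11 - -9497}{50104} - \frac{37806}{-13235} = \left(11 + 9497\right) \frac{1}{50104} - - \frac{37806}{13235} = 9508 \cdot \frac{1}{50104} + \frac{37806}{13235} = \frac{2377}{12526} + \frac{37806}{13235} = \frac{505017551}{165781610}$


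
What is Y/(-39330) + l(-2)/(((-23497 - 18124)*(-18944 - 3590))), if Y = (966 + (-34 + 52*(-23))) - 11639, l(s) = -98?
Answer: 293780853029/970713680490 ≈ 0.30264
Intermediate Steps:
Y = -11903 (Y = (966 + (-34 - 1196)) - 11639 = (966 - 1230) - 11639 = -264 - 11639 = -11903)
Y/(-39330) + l(-2)/(((-23497 - 18124)*(-18944 - 3590))) = -11903/(-39330) - 98*1/((-23497 - 18124)*(-18944 - 3590)) = -11903*(-1/39330) - 98/((-41621*(-22534))) = 11903/39330 - 98/937887614 = 11903/39330 - 98*1/937887614 = 11903/39330 - 49/468943807 = 293780853029/970713680490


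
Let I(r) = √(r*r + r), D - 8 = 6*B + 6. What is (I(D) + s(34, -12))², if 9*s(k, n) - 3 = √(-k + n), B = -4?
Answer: (3 + 27*√10 + I*√46)²/81 ≈ 95.868 + 14.801*I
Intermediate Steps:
s(k, n) = ⅓ + √(n - k)/9 (s(k, n) = ⅓ + √(-k + n)/9 = ⅓ + √(n - k)/9)
D = -10 (D = 8 + (6*(-4) + 6) = 8 + (-24 + 6) = 8 - 18 = -10)
I(r) = √(r + r²) (I(r) = √(r² + r) = √(r + r²))
(I(D) + s(34, -12))² = (√(-10*(1 - 10)) + (⅓ + √(-12 - 1*34)/9))² = (√(-10*(-9)) + (⅓ + √(-12 - 34)/9))² = (√90 + (⅓ + √(-46)/9))² = (3*√10 + (⅓ + (I*√46)/9))² = (3*√10 + (⅓ + I*√46/9))² = (⅓ + 3*√10 + I*√46/9)²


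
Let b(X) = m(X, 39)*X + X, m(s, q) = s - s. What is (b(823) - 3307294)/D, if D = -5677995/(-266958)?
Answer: -294229628406/1892665 ≈ -1.5546e+5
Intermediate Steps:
m(s, q) = 0
D = 1892665/88986 (D = -5677995*(-1/266958) = 1892665/88986 ≈ 21.269)
b(X) = X (b(X) = 0*X + X = 0 + X = X)
(b(823) - 3307294)/D = (823 - 3307294)/(1892665/88986) = -3306471*88986/1892665 = -294229628406/1892665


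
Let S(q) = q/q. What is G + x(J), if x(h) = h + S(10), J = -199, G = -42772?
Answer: -42970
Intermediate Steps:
S(q) = 1
x(h) = 1 + h (x(h) = h + 1 = 1 + h)
G + x(J) = -42772 + (1 - 199) = -42772 - 198 = -42970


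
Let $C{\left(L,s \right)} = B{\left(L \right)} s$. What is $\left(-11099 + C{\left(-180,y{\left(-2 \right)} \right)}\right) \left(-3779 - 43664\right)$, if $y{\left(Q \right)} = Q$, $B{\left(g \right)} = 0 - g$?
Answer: $543649337$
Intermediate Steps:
$B{\left(g \right)} = - g$
$C{\left(L,s \right)} = - L s$
$\left(-11099 + C{\left(-180,y{\left(-2 \right)} \right)}\right) \left(-3779 - 43664\right) = \left(-11099 - \left(-180\right) \left(-2\right)\right) \left(-3779 - 43664\right) = \left(-11099 - 360\right) \left(-47443\right) = \left(-11459\right) \left(-47443\right) = 543649337$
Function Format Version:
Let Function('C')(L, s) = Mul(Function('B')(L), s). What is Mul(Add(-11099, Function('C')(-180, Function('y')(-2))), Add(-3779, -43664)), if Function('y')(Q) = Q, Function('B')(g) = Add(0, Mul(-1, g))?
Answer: 543649337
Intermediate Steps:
Function('B')(g) = Mul(-1, g)
Function('C')(L, s) = Mul(-1, L, s) (Function('C')(L, s) = Mul(Mul(-1, L), s) = Mul(-1, L, s))
Mul(Add(-11099, Function('C')(-180, Function('y')(-2))), Add(-3779, -43664)) = Mul(Add(-11099, Mul(-1, -180, -2)), Add(-3779, -43664)) = Mul(Add(-11099, -360), -47443) = Mul(-11459, -47443) = 543649337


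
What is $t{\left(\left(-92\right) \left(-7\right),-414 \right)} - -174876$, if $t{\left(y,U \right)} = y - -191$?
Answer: $175711$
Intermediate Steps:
$t{\left(y,U \right)} = 191 + y$ ($t{\left(y,U \right)} = y + 191 = 191 + y$)
$t{\left(\left(-92\right) \left(-7\right),-414 \right)} - -174876 = \left(191 - -644\right) - -174876 = \left(191 + 644\right) + 174876 = 835 + 174876 = 175711$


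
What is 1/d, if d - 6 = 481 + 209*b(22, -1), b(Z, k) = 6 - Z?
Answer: -1/2857 ≈ -0.00035002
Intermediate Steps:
d = -2857 (d = 6 + (481 + 209*(6 - 1*22)) = 6 + (481 + 209*(6 - 22)) = 6 + (481 + 209*(-16)) = 6 + (481 - 3344) = 6 - 2863 = -2857)
1/d = 1/(-2857) = -1/2857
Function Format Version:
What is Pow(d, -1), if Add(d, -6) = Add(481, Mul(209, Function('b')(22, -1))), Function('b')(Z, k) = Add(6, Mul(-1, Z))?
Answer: Rational(-1, 2857) ≈ -0.00035002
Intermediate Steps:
d = -2857 (d = Add(6, Add(481, Mul(209, Add(6, Mul(-1, 22))))) = Add(6, Add(481, Mul(209, Add(6, -22)))) = Add(6, Add(481, Mul(209, -16))) = Add(6, Add(481, -3344)) = Add(6, -2863) = -2857)
Pow(d, -1) = Pow(-2857, -1) = Rational(-1, 2857)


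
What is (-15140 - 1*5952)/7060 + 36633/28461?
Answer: -28472536/16744555 ≈ -1.7004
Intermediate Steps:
(-15140 - 1*5952)/7060 + 36633/28461 = (-15140 - 5952)*(1/7060) + 36633*(1/28461) = -21092*1/7060 + 12211/9487 = -5273/1765 + 12211/9487 = -28472536/16744555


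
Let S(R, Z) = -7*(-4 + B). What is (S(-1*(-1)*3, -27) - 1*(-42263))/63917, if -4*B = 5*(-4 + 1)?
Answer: 169059/255668 ≈ 0.66124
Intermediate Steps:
B = 15/4 (B = -5*(-4 + 1)/4 = -5*(-3)/4 = -¼*(-15) = 15/4 ≈ 3.7500)
S(R, Z) = 7/4 (S(R, Z) = -7*(-4 + 15/4) = -7*(-¼) = 7/4)
(S(-1*(-1)*3, -27) - 1*(-42263))/63917 = (7/4 - 1*(-42263))/63917 = (7/4 + 42263)*(1/63917) = (169059/4)*(1/63917) = 169059/255668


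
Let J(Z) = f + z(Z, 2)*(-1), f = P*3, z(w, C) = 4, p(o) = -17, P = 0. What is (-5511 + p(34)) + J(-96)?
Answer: -5532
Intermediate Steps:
f = 0 (f = 0*3 = 0)
J(Z) = -4 (J(Z) = 0 + 4*(-1) = 0 - 4 = -4)
(-5511 + p(34)) + J(-96) = (-5511 - 17) - 4 = -5528 - 4 = -5532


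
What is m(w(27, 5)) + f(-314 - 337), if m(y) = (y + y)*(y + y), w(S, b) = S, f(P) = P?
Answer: 2265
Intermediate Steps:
m(y) = 4*y² (m(y) = (2*y)*(2*y) = 4*y²)
m(w(27, 5)) + f(-314 - 337) = 4*27² + (-314 - 337) = 4*729 - 651 = 2916 - 651 = 2265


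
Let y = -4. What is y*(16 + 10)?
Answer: -104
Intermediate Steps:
y*(16 + 10) = -4*(16 + 10) = -4*26 = -104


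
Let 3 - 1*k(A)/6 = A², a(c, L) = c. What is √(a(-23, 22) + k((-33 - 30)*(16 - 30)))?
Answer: I*√4667549 ≈ 2160.5*I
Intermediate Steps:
k(A) = 18 - 6*A²
√(a(-23, 22) + k((-33 - 30)*(16 - 30))) = √(-23 + (18 - 6*(-33 - 30)²*(16 - 30)²)) = √(-23 + (18 - 6*(-63*(-14))²)) = √(-23 + (18 - 6*882²)) = √(-23 + (18 - 6*777924)) = √(-23 + (18 - 4667544)) = √(-23 - 4667526) = √(-4667549) = I*√4667549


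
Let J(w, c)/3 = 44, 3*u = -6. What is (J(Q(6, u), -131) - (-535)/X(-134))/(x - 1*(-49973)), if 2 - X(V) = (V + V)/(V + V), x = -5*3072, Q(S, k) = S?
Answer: 667/34613 ≈ 0.019270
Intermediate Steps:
u = -2 (u = (1/3)*(-6) = -2)
J(w, c) = 132 (J(w, c) = 3*44 = 132)
x = -15360
X(V) = 1 (X(V) = 2 - (V + V)/(V + V) = 2 - 2*V/(2*V) = 2 - 2*V*1/(2*V) = 2 - 1*1 = 2 - 1 = 1)
(J(Q(6, u), -131) - (-535)/X(-134))/(x - 1*(-49973)) = (132 - (-535)/1)/(-15360 - 1*(-49973)) = (132 - (-535))/(-15360 + 49973) = (132 - 1*(-535))/34613 = (132 + 535)*(1/34613) = 667*(1/34613) = 667/34613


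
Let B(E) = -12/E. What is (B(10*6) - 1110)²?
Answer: 30813601/25 ≈ 1.2325e+6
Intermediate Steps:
(B(10*6) - 1110)² = (-12/(10*6) - 1110)² = (-12/60 - 1110)² = (-12*1/60 - 1110)² = (-⅕ - 1110)² = (-5551/5)² = 30813601/25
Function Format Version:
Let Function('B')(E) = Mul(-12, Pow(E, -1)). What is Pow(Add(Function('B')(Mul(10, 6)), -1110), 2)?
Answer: Rational(30813601, 25) ≈ 1.2325e+6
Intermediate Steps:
Pow(Add(Function('B')(Mul(10, 6)), -1110), 2) = Pow(Add(Mul(-12, Pow(Mul(10, 6), -1)), -1110), 2) = Pow(Add(Mul(-12, Pow(60, -1)), -1110), 2) = Pow(Add(Mul(-12, Rational(1, 60)), -1110), 2) = Pow(Add(Rational(-1, 5), -1110), 2) = Pow(Rational(-5551, 5), 2) = Rational(30813601, 25)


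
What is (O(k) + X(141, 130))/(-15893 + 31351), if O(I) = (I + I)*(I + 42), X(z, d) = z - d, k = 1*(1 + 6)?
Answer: 697/15458 ≈ 0.045090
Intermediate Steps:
k = 7 (k = 1*7 = 7)
O(I) = 2*I*(42 + I) (O(I) = (2*I)*(42 + I) = 2*I*(42 + I))
(O(k) + X(141, 130))/(-15893 + 31351) = (2*7*(42 + 7) + (141 - 1*130))/(-15893 + 31351) = (2*7*49 + (141 - 130))/15458 = (686 + 11)*(1/15458) = 697*(1/15458) = 697/15458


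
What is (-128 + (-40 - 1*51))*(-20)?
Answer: 4380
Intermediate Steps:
(-128 + (-40 - 1*51))*(-20) = (-128 + (-40 - 51))*(-20) = (-128 - 91)*(-20) = -219*(-20) = 4380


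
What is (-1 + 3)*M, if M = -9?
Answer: -18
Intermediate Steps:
(-1 + 3)*M = (-1 + 3)*(-9) = 2*(-9) = -18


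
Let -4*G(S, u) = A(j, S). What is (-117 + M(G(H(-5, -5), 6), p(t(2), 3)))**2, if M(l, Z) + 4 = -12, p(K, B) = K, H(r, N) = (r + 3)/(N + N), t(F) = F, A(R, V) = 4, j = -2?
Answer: 17689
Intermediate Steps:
H(r, N) = (3 + r)/(2*N) (H(r, N) = (3 + r)/((2*N)) = (3 + r)*(1/(2*N)) = (3 + r)/(2*N))
G(S, u) = -1 (G(S, u) = -1/4*4 = -1)
M(l, Z) = -16 (M(l, Z) = -4 - 12 = -16)
(-117 + M(G(H(-5, -5), 6), p(t(2), 3)))**2 = (-117 - 16)**2 = (-133)**2 = 17689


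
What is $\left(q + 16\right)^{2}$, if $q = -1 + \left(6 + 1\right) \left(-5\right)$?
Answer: $400$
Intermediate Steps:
$q = -36$ ($q = -1 + 7 \left(-5\right) = -1 - 35 = -36$)
$\left(q + 16\right)^{2} = \left(-36 + 16\right)^{2} = \left(-20\right)^{2} = 400$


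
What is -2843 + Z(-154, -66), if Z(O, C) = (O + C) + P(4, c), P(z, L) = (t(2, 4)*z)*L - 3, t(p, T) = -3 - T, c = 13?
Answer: -3430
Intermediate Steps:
P(z, L) = -3 - 7*L*z (P(z, L) = ((-3 - 1*4)*z)*L - 3 = ((-3 - 4)*z)*L - 3 = (-7*z)*L - 3 = -7*L*z - 3 = -3 - 7*L*z)
Z(O, C) = -367 + C + O (Z(O, C) = (O + C) + (-3 - 7*13*4) = (C + O) + (-3 - 364) = (C + O) - 367 = -367 + C + O)
-2843 + Z(-154, -66) = -2843 + (-367 - 66 - 154) = -2843 - 587 = -3430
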